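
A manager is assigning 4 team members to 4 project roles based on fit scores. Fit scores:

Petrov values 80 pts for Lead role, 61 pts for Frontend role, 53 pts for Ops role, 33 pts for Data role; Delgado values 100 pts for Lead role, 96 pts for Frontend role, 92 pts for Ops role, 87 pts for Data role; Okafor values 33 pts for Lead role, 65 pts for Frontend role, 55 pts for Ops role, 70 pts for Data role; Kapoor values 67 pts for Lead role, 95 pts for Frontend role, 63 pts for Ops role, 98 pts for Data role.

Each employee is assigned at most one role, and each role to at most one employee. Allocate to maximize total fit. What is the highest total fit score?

Max total: 337 pts

Optimal: Petrov→Lead role (80 pts), Delgado→Ops role (92 pts), Okafor→Data role (70 pts), Kapoor→Frontend role (95 pts) — total 80+92+70+95 = 337 pts.
Max-entry greedy (repeatedly take the single best remaining cell) gives 316 pts, worse by 21.
Swapping Kapoor↔Okafor (Kapoor→Data role 98 pts, Okafor→Frontend role 65 pts) loses 2.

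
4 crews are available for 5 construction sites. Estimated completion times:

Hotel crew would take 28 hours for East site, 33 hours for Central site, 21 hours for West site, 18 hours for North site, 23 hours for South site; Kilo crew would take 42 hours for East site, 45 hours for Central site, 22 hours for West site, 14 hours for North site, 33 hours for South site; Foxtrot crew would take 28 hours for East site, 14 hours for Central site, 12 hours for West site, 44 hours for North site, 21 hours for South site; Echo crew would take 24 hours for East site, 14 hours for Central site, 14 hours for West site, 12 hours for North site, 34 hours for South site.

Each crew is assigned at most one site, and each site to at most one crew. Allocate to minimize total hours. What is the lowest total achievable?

Min total: 63 hours

Optimal: Hotel crew→South site (23 hours), Kilo crew→North site (14 hours), Foxtrot crew→West site (12 hours), Echo crew→Central site (14 hours) — total 23+14+12+14 = 63 hours.
Row-greedy (each crew in turn takes its cheapest remaining site) gives 78 hours, worse by 15.
Swapping Hotel crew↔Kilo crew (Hotel crew→North site 18 hours, Kilo crew→South site 33 hours) adds 14.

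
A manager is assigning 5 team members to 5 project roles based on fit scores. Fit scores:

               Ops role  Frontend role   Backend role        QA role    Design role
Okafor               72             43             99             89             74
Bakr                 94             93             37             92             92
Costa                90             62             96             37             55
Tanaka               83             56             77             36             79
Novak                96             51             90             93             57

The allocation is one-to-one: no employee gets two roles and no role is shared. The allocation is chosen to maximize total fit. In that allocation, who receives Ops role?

Treat this as an assignment problem: match each employee to one role.
Optimal: Okafor→Backend role (99 pts), Bakr→Frontend role (93 pts), Costa→Ops role (90 pts), Tanaka→Design role (79 pts), Novak→QA role (93 pts) — total 99+93+90+79+93 = 454 pts.
Swapping Costa↔Tanaka (Costa→Design role 55 pts, Tanaka→Ops role 83 pts) loses 31.
Costa's own top role is Backend role (96 pts), but forcing Costa→Backend role and reassigning the rest optimally gives only 453 pts — worse by 1.

Costa receives Ops role.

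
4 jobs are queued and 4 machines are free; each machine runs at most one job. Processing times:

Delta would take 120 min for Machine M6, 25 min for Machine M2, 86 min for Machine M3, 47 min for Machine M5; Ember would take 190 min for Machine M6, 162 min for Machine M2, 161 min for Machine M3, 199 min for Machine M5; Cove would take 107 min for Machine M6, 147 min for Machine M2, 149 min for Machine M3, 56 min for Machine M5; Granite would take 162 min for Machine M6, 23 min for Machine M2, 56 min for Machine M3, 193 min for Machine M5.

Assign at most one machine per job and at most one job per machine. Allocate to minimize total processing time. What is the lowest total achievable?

Optimal: Delta→Machine M2 (25 min), Ember→Machine M6 (190 min), Cove→Machine M5 (56 min), Granite→Machine M3 (56 min) — total 25+190+56+56 = 327 min.
Row-greedy (each job in turn takes its cheapest remaining machine) gives 404 min, worse by 77.
Swapping Ember↔Delta (Ember→Machine M2 162 min, Delta→Machine M6 120 min) adds 67.
Every other assignment is strictly worse.

Min total: 327 min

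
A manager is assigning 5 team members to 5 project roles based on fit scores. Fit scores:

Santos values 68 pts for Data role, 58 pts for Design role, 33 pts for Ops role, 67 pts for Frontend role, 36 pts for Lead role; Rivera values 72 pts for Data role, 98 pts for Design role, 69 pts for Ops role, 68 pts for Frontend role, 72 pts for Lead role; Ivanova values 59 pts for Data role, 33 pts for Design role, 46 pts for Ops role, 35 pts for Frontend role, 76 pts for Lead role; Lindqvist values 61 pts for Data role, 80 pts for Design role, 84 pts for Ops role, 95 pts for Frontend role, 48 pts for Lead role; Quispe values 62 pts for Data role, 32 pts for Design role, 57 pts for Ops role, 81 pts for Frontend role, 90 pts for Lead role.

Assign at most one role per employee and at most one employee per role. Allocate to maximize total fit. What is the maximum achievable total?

Optimal: Santos→Data role (68 pts), Rivera→Design role (98 pts), Ivanova→Lead role (76 pts), Lindqvist→Ops role (84 pts), Quispe→Frontend role (81 pts) — total 68+98+76+84+81 = 407 pts.

Max total: 407 pts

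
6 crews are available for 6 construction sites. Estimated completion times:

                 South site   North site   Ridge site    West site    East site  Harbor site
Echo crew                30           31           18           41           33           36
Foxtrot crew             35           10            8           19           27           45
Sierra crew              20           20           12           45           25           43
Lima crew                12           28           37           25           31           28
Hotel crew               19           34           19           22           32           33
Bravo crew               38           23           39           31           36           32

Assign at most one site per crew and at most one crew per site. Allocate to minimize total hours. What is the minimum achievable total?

Min total: 119 hours

Optimal: Echo crew→Ridge site (18 hours), Foxtrot crew→North site (10 hours), Sierra crew→East site (25 hours), Lima crew→South site (12 hours), Hotel crew→West site (22 hours), Bravo crew→Harbor site (32 hours) — total 18+10+25+12+22+32 = 119 hours.
Column-greedy (each site in turn goes to its cheapest remaining crew) gives 121 hours, worse by 2.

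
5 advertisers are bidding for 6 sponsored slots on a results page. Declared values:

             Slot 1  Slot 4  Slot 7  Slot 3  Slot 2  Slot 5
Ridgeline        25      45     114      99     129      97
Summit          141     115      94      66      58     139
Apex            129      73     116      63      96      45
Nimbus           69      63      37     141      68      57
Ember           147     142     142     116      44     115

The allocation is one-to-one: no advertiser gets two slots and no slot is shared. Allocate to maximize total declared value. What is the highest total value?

Max total: $680

Optimal: Ridgeline→Slot 2 ($129), Summit→Slot 5 ($139), Apex→Slot 1 ($129), Nimbus→Slot 3 ($141), Ember→Slot 4 ($142) — total 129+139+129+141+142 = $680.
Column-greedy (each slot in turn goes to its best remaining advertiser) gives $648, worse by 32.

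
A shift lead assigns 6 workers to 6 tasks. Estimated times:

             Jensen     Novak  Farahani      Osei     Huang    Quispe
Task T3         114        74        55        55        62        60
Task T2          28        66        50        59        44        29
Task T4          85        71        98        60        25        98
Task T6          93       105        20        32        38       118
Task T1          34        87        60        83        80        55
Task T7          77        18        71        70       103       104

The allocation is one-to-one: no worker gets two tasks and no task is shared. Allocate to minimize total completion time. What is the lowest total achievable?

Optimal: Jensen→Task T1 (34 min), Novak→Task T7 (18 min), Farahani→Task T6 (20 min), Osei→Task T3 (55 min), Huang→Task T4 (25 min), Quispe→Task T2 (29 min) — total 34+18+20+55+25+29 = 181 min.
Min-entry greedy (repeatedly take the single cheapest remaining cell) gives 201 min, worse by 20.
Next-best assignment: Jensen→Task T1, Novak→Task T7, Farahani→Task T3, Osei→Task T6, Huang→Task T4, Quispe→Task T2 = 193 min.
Checked against all permutations: 181 min is optimal.

Min total: 181 min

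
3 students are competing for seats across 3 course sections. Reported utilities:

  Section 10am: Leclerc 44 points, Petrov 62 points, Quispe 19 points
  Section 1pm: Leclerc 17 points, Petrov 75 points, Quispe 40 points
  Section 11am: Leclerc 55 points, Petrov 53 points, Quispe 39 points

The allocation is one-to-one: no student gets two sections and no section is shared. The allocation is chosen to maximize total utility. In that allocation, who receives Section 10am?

Treat this as an assignment problem: match each student to one section.
Optimal: Leclerc→Section 10am (44 points), Petrov→Section 1pm (75 points), Quispe→Section 11am (39 points) — total 44+75+39 = 158 points.
Max-entry greedy (repeatedly take the single best remaining cell) gives 149 points, worse by 9.
Every other assignment is strictly worse.
Leclerc's own top section is Section 11am (55 points), but forcing Leclerc→Section 11am and reassigning the rest optimally gives only 157 points — worse by 1.

Leclerc receives Section 10am.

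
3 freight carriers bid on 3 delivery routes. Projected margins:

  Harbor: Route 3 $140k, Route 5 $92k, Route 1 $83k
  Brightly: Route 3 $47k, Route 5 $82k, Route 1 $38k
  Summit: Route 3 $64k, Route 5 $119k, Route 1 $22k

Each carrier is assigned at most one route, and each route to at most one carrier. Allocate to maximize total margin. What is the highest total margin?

Optimal: Harbor→Route 3 ($140k), Brightly→Route 1 ($38k), Summit→Route 5 ($119k) — total 140+38+119 = $297k.
Row-greedy (each carrier in turn takes its best remaining route) gives $244k, worse by 53.
Next-best assignment: Harbor→Route 1, Brightly→Route 3, Summit→Route 5 = $249k.

Maximum total: $297k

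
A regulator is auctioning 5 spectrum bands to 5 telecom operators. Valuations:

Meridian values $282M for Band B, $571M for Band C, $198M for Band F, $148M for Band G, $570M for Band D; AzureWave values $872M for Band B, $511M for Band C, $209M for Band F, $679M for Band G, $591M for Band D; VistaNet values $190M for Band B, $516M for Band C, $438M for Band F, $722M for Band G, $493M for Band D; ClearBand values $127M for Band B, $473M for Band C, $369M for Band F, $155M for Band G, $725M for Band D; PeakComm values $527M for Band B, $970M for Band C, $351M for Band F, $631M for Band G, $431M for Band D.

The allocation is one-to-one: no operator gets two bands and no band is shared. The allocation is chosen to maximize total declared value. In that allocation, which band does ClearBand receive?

ClearBand receives Band F.

This is a one-to-one assignment (maximum-weight bipartite matching).
Optimal: Meridian→Band D ($570M), AzureWave→Band B ($872M), VistaNet→Band G ($722M), ClearBand→Band F ($369M), PeakComm→Band C ($970M) — total 570+872+722+369+970 = $3503M.
Row-greedy (each operator in turn takes its best remaining band) gives $3241M, worse by 262.
Swapping ClearBand↔VistaNet (ClearBand→Band G $155M, VistaNet→Band F $438M) loses 498.
Checked against all permutations: $3503M is optimal.
ClearBand's own top band is Band D ($725M), but forcing ClearBand→Band D and reassigning the rest optimally gives only $3487M — worse by 16.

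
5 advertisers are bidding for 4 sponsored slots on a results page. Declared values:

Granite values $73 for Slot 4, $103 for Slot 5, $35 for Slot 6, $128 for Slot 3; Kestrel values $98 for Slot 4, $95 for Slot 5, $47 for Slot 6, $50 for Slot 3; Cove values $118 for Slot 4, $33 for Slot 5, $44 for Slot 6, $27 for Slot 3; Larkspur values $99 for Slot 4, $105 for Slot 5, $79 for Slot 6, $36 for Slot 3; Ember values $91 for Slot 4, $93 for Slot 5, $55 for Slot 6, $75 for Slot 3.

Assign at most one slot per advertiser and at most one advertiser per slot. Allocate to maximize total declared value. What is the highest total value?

Maximum total: $420

This is a one-to-one assignment (maximum-weight bipartite matching).
Optimal: Cove→Slot 4 ($118), Kestrel→Slot 5 ($95), Larkspur→Slot 6 ($79), Granite→Slot 3 ($128) — total 118+95+79+128 = $420.
Row-greedy (each advertiser in turn takes its best remaining slot) gives $375, worse by 45.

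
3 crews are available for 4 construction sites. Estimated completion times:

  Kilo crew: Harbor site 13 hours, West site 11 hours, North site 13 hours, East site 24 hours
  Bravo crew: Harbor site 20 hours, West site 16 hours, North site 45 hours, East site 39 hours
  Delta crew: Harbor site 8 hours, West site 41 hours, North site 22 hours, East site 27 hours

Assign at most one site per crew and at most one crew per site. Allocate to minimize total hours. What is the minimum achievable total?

Optimal: Kilo crew→North site (13 hours), Bravo crew→West site (16 hours), Delta crew→Harbor site (8 hours) — total 13+16+8 = 37 hours.
Column-greedy (each site in turn goes to its cheapest remaining crew) gives 64 hours, worse by 27.
Next-best assignment: Kilo crew→East site, Bravo crew→West site, Delta crew→Harbor site = 48 hours.

Minimum total: 37 hours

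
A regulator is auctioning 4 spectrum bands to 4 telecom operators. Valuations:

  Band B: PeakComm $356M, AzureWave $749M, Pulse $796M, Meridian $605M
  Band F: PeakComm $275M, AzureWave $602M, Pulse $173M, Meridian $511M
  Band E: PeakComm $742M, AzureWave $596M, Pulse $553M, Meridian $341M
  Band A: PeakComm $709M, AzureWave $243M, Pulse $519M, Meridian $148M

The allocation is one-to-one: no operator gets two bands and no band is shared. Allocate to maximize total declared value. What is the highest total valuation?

Max total: $2612M

This is a one-to-one assignment (maximum-weight bipartite matching).
Optimal: PeakComm→Band A ($709M), AzureWave→Band E ($596M), Pulse→Band B ($796M), Meridian→Band F ($511M) — total 709+596+796+511 = $2612M.
Row-greedy (each operator in turn takes its best remaining band) gives $2521M, worse by 91.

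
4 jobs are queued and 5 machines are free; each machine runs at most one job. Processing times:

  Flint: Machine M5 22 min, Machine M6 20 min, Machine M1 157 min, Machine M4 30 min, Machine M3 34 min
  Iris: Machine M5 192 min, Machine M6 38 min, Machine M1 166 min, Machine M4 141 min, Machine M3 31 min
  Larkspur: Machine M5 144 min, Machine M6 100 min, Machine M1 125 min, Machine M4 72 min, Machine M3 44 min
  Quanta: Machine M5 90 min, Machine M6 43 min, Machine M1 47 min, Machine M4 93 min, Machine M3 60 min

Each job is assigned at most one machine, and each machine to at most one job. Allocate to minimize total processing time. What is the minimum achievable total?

Minimum total: 151 min

Optimal: Flint→Machine M5 (22 min), Iris→Machine M6 (38 min), Larkspur→Machine M3 (44 min), Quanta→Machine M1 (47 min) — total 22+38+44+47 = 151 min.
Row-greedy (each job in turn takes its cheapest remaining machine) gives 170 min, worse by 19.
Next-best assignment: Flint→Machine M4, Iris→Machine M6, Larkspur→Machine M3, Quanta→Machine M1 = 159 min.
Swapping Quanta↔Flint (Quanta→Machine M5 90 min, Flint→Machine M1 157 min) adds 178.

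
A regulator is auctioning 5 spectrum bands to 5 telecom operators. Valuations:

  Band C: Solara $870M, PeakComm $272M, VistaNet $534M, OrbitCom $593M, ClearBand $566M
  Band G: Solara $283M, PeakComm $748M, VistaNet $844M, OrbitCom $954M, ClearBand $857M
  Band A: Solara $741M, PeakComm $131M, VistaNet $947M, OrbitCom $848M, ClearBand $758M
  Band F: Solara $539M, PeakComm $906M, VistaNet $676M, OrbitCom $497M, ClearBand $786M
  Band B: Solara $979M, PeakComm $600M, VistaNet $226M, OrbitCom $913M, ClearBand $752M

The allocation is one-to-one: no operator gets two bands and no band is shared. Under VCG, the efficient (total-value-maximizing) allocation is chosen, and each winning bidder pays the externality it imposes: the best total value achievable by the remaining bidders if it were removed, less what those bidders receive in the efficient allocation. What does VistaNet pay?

Efficient allocation: Solara→Band C ($870M), PeakComm→Band F ($906M), VistaNet→Band A ($947M), OrbitCom→Band B ($913M), ClearBand→Band G ($857M); total welfare W = $4493M.
VistaNet receives Band A at value $947M, so the others get W − 947 = $3546M.
Without VistaNet: best allocation of the remaining 4 bidders over all 5 bands is Solara→Band B ($979M), PeakComm→Band F ($906M), OrbitCom→Band G ($954M), ClearBand→Band A ($758M), total $3597M.
VCG payment = (others' best without VistaNet) − (others' welfare with VistaNet) = 3597 − 3546 = $51M.

VistaNet pays $51M.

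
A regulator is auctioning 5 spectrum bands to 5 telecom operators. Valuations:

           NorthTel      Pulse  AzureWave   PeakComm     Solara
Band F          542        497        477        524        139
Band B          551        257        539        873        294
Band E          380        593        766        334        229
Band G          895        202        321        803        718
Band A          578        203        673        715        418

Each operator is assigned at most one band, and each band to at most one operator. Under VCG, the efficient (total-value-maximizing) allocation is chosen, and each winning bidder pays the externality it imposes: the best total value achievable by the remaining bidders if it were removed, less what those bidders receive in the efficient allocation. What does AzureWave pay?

AzureWave pays $96M.

Efficient allocation: NorthTel→Band G ($895M), Pulse→Band F ($497M), AzureWave→Band E ($766M), PeakComm→Band B ($873M), Solara→Band A ($418M); total welfare W = $3449M.
AzureWave receives Band E at value $766M, so the others get W − 766 = $2683M.
Without AzureWave: best allocation of the remaining 4 bidders over all 5 bands is NorthTel→Band G ($895M), Pulse→Band E ($593M), PeakComm→Band B ($873M), Solara→Band A ($418M), total $2779M.
VCG payment = (others' best without AzureWave) − (others' welfare with AzureWave) = 2779 − 2683 = $96M.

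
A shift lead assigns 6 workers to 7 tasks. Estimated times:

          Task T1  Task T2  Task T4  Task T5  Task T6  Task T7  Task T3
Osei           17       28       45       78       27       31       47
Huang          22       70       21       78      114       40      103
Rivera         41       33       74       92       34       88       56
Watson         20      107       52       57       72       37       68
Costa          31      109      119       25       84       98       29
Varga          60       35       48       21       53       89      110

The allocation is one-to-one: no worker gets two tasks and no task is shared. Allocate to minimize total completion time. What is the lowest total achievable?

This is the linear assignment problem.
Optimal: Osei→Task T6 (27 min), Huang→Task T4 (21 min), Rivera→Task T2 (33 min), Watson→Task T1 (20 min), Costa→Task T3 (29 min), Varga→Task T5 (21 min) — total 27+21+33+20+29+21 = 151 min.
Min-entry greedy (repeatedly take the single cheapest remaining cell) gives 158 min, worse by 7.
Next-best assignment: Osei→Task T2, Huang→Task T4, Rivera→Task T6, Watson→Task T1, Costa→Task T3, Varga→Task T5 = 153 min.

Min total: 151 min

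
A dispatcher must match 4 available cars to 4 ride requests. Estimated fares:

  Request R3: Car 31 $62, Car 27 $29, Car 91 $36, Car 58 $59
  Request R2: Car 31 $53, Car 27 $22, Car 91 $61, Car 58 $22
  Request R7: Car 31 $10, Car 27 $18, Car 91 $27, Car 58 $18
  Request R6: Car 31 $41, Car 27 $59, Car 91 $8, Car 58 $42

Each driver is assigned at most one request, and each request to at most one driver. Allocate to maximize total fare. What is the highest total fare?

Maximum total: $200

Optimal: Car 31→Request R3 ($62), Car 27→Request R6 ($59), Car 91→Request R2 ($61), Car 58→Request R7 ($18) — total 62+59+61+18 = $200.
Column-greedy (each request in turn goes to its best remaining driver) gives $183, worse by 17.
Next-best assignment: Car 31→Request R2, Car 27→Request R6, Car 91→Request R7, Car 58→Request R3 = $198.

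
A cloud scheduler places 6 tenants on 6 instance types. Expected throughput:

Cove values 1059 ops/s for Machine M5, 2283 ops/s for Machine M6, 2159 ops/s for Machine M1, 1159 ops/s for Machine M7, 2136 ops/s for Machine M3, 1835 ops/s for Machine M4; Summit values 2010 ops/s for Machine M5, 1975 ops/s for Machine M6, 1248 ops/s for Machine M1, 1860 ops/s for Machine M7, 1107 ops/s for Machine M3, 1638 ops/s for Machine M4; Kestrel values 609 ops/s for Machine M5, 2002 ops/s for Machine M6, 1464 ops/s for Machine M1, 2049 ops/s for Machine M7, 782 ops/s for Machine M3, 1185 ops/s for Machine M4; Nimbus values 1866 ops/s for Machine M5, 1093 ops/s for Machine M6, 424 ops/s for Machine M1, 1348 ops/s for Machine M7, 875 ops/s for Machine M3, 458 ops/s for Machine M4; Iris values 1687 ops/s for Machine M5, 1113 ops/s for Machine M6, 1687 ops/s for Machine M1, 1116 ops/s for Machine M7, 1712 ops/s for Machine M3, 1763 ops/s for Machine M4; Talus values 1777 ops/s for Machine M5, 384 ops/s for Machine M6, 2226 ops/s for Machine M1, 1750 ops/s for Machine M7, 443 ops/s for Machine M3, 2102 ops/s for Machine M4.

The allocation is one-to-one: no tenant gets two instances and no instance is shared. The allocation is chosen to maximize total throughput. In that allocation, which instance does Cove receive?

Treat this as an assignment problem: match each tenant to one instance.
Optimal: Cove→Machine M3 (2136 ops/s), Summit→Machine M6 (1975 ops/s), Kestrel→Machine M7 (2049 ops/s), Nimbus→Machine M5 (1866 ops/s), Iris→Machine M4 (1763 ops/s), Talus→Machine M1 (2226 ops/s) — total 2136+1975+2049+1866+1763+2226 = 12015 ops/s.
Row-greedy (each tenant in turn takes its best remaining instance) gives 11206 ops/s, worse by 809.
Next-best assignment: Cove→Machine M1, Summit→Machine M6, Kestrel→Machine M7, Nimbus→Machine M5, Iris→Machine M3, Talus→Machine M4 = 11863 ops/s.
Cove's own top instance is Machine M6 (2283 ops/s), but forcing Cove→Machine M6 and reassigning the rest optimally gives only 11774 ops/s — worse by 241.

Cove receives Machine M3.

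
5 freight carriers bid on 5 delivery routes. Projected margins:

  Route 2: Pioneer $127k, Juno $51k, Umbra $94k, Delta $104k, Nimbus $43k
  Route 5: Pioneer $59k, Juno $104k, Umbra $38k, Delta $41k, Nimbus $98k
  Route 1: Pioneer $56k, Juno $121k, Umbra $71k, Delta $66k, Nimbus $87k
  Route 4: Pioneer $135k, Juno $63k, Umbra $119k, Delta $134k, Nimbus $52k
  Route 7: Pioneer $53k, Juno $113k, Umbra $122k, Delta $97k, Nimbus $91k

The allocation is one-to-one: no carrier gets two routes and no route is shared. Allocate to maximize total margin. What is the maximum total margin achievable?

Max total: $602k

Optimal: Pioneer→Route 2 ($127k), Juno→Route 1 ($121k), Umbra→Route 7 ($122k), Delta→Route 4 ($134k), Nimbus→Route 5 ($98k) — total 127+121+122+134+98 = $602k.
Max-entry greedy (repeatedly take the single best remaining cell) gives $580k, worse by 22.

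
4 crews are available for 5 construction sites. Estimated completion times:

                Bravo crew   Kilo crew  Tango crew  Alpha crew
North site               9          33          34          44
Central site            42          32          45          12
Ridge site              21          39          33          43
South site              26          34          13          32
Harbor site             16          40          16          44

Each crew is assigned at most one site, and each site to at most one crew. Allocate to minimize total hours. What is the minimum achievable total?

Optimal: Bravo crew→North site (9 hours), Kilo crew→South site (34 hours), Tango crew→Harbor site (16 hours), Alpha crew→Central site (12 hours) — total 9+34+16+12 = 71 hours.
Min-entry greedy (repeatedly take the single cheapest remaining cell) gives 73 hours, worse by 2.

Min total: 71 hours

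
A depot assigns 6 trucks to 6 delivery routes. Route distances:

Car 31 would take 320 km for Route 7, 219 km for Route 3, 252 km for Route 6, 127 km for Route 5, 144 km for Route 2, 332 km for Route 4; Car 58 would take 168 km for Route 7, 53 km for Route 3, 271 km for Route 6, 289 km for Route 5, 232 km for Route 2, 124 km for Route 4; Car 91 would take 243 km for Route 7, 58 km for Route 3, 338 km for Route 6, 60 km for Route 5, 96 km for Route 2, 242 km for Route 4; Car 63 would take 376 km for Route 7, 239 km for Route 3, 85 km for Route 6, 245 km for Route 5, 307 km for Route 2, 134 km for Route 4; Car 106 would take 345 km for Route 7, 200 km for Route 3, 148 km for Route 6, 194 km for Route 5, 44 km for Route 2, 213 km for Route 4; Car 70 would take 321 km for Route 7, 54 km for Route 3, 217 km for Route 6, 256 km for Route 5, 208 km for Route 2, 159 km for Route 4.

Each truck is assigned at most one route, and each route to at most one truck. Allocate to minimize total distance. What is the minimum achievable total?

Optimal: Car 31→Route 5 (127 km), Car 58→Route 7 (168 km), Car 91→Route 3 (58 km), Car 63→Route 6 (85 km), Car 106→Route 2 (44 km), Car 70→Route 4 (159 km) — total 127+168+58+85+44+159 = 641 km.
Every other assignment is strictly worse.

Min total: 641 km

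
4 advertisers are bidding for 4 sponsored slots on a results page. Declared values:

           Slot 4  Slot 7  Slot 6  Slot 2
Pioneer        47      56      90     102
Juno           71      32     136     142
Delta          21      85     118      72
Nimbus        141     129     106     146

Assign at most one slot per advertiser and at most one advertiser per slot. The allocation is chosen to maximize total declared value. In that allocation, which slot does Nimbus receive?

Optimal: Pioneer→Slot 2 ($102), Juno→Slot 6 ($136), Delta→Slot 7 ($85), Nimbus→Slot 4 ($141) — total 102+136+85+141 = $464.
Every other assignment is strictly worse.
Nimbus's own top slot is Slot 2 ($146), but forcing Nimbus→Slot 2 and reassigning the rest optimally gives only $414 — worse by 50.

Nimbus receives Slot 4.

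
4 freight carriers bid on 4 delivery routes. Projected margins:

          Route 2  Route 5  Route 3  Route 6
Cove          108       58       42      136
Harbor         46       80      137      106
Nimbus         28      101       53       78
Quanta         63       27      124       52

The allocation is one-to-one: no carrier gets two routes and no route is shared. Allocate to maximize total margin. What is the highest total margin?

Optimal: Cove→Route 2 ($108k), Harbor→Route 6 ($106k), Nimbus→Route 5 ($101k), Quanta→Route 3 ($124k) — total 108+106+101+124 = $439k.
Row-greedy (each carrier in turn takes its best remaining route) gives $437k, worse by 2.

Max total: $439k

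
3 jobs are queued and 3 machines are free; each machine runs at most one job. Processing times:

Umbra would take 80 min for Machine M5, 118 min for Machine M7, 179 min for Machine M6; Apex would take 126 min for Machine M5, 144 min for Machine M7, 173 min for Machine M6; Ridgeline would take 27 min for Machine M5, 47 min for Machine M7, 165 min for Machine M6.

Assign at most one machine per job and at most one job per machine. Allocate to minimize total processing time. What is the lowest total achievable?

Optimal: Umbra→Machine M5 (80 min), Apex→Machine M6 (173 min), Ridgeline→Machine M7 (47 min) — total 80+173+47 = 300 min.

Min total: 300 min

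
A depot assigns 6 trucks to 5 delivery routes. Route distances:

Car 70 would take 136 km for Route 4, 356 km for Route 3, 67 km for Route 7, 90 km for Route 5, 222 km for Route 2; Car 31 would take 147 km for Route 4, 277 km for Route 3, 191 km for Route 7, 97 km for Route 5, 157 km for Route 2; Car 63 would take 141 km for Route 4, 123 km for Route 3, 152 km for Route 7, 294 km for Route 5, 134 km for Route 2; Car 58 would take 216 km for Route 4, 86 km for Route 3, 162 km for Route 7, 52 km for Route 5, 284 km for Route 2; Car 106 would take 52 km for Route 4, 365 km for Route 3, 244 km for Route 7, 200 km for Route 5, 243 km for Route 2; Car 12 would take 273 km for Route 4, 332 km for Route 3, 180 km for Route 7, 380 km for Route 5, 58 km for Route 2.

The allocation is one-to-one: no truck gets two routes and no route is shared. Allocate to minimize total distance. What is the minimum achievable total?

Optimal: Car 106→Route 4 (52 km), Car 63→Route 3 (123 km), Car 70→Route 7 (67 km), Car 58→Route 5 (52 km), Car 12→Route 2 (58 km) — total 52+123+67+52+58 = 352 km.
Column-greedy (each route in turn goes to its cheapest remaining truck) gives 360 km, worse by 8.
Next-best assignment: Car 106→Route 4, Car 58→Route 3, Car 70→Route 7, Car 31→Route 5, Car 12→Route 2 = 360 km.
No other one-to-one assignment undercuts 352 km.

Min total: 352 km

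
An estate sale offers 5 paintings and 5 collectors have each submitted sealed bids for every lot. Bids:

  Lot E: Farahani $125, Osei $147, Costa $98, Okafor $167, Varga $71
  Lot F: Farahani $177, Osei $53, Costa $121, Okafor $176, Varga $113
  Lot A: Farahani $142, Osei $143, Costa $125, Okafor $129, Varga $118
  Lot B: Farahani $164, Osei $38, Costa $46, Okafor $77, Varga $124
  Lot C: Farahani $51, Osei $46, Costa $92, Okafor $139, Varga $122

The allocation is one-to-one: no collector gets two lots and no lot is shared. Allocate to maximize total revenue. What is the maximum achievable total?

This is a one-to-one assignment (maximum-weight bipartite matching).
Optimal: Farahani→Lot B ($164), Osei→Lot E ($147), Costa→Lot A ($125), Okafor→Lot F ($176), Varga→Lot C ($122) — total 164+147+125+176+122 = $734.
Next-best assignment: Farahani→Lot B, Osei→Lot A, Costa→Lot F, Okafor→Lot E, Varga→Lot C = $717.

Maximum total: $734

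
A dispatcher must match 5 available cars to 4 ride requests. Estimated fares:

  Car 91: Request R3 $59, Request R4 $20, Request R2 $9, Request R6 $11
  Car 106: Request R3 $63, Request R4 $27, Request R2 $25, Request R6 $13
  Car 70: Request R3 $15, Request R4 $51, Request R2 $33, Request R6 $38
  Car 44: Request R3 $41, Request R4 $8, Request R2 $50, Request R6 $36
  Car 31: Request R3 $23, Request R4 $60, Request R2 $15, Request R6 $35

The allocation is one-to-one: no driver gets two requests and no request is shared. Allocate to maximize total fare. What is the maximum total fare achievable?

This is the linear assignment problem.
Optimal: Car 106→Request R3 ($63), Car 31→Request R4 ($60), Car 44→Request R2 ($50), Car 70→Request R6 ($38) — total 63+60+50+38 = $211.

Maximum total: $211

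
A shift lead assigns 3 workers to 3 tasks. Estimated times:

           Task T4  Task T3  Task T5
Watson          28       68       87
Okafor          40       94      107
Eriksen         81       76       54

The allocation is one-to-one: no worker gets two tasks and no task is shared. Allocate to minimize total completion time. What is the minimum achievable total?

Min total: 162 min

This is a one-to-one assignment (minimum-cost bipartite matching).
Optimal: Watson→Task T3 (68 min), Okafor→Task T4 (40 min), Eriksen→Task T5 (54 min) — total 68+40+54 = 162 min.
Min-entry greedy (repeatedly take the single cheapest remaining cell) gives 176 min, worse by 14.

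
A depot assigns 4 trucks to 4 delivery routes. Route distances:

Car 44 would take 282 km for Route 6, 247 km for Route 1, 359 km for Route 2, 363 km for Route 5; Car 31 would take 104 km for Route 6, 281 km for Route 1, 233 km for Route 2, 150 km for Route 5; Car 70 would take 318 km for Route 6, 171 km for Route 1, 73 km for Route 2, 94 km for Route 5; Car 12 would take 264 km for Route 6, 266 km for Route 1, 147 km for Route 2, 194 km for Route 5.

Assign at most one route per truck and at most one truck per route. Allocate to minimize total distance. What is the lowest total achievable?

Min total: 592 km

This is a one-to-one assignment (minimum-cost bipartite matching).
Optimal: Car 44→Route 1 (247 km), Car 31→Route 6 (104 km), Car 70→Route 5 (94 km), Car 12→Route 2 (147 km) — total 247+104+94+147 = 592 km.
Swapping Car 70↔Car 44 (Car 70→Route 1 171 km, Car 44→Route 5 363 km) adds 193.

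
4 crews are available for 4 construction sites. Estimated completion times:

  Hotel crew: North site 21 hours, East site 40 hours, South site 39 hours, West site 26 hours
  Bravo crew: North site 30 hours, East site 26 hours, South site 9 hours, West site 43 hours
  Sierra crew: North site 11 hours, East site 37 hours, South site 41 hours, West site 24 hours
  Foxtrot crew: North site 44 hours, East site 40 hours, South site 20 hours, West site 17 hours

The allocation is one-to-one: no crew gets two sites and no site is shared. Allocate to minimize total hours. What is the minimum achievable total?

This is the linear assignment problem.
Optimal: Hotel crew→East site (40 hours), Bravo crew→South site (9 hours), Sierra crew→North site (11 hours), Foxtrot crew→West site (17 hours) — total 40+9+11+17 = 77 hours.
Row-greedy (each crew in turn takes its cheapest remaining site) gives 94 hours, worse by 17.
No other one-to-one assignment undercuts 77 hours.

Min total: 77 hours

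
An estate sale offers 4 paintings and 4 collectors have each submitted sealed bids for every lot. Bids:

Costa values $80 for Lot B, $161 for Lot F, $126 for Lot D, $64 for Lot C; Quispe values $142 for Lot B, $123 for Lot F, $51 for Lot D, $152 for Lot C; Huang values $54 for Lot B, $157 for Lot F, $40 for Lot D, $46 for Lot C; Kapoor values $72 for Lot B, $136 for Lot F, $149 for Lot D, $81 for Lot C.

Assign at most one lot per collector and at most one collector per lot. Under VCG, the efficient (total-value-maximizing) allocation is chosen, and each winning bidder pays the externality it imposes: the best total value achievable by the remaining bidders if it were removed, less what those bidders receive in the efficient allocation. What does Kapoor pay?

Efficient allocation: Costa→Lot B ($80), Quispe→Lot C ($152), Huang→Lot F ($157), Kapoor→Lot D ($149); total welfare W = $538.
Kapoor receives Lot D at value $149, so the others get W − 149 = $389.
Without Kapoor: best allocation of the remaining 3 bidders over all 4 lots is Costa→Lot D ($126), Quispe→Lot C ($152), Huang→Lot F ($157), total $435.
VCG payment = (others' best without Kapoor) − (others' welfare with Kapoor) = 435 − 389 = $46.

Kapoor pays $46.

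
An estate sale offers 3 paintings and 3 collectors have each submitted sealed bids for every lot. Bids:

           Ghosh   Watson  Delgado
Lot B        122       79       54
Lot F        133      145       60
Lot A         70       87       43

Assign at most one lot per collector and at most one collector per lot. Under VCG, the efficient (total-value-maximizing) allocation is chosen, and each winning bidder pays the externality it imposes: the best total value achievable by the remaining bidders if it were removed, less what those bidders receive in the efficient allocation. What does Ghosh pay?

Efficient allocation: Ghosh→Lot B ($122), Watson→Lot F ($145), Delgado→Lot A ($43); total welfare W = $310.
Ghosh receives Lot B at value $122, so the others get W − 122 = $188.
Without Ghosh: best allocation of the remaining 2 bidders over all 3 lots is Watson→Lot F ($145), Delgado→Lot B ($54), total $199.
VCG payment = (others' best without Ghosh) − (others' welfare with Ghosh) = 199 − 188 = $11.

Ghosh pays $11.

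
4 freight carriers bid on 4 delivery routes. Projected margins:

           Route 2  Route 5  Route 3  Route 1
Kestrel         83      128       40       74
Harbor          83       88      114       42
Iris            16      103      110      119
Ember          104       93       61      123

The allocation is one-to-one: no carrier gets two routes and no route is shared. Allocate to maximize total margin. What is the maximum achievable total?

Optimal: Kestrel→Route 5 ($128k), Harbor→Route 3 ($114k), Iris→Route 1 ($119k), Ember→Route 2 ($104k) — total 128+114+119+104 = $465k.
Max-entry greedy (repeatedly take the single best remaining cell) gives $381k, worse by 84.
Next-best assignment: Kestrel→Route 5, Harbor→Route 2, Iris→Route 3, Ember→Route 1 = $444k.
Swapping Iris↔Kestrel (Iris→Route 5 $103k, Kestrel→Route 1 $74k) loses 70.
Every other assignment is strictly worse.

Max total: $465k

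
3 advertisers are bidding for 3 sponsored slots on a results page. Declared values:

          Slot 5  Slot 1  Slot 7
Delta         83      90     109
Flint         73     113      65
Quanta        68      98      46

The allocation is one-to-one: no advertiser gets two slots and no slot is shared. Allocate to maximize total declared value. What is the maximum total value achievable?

Optimal: Delta→Slot 7 ($109), Flint→Slot 1 ($113), Quanta→Slot 5 ($68) — total 109+113+68 = $290.
Column-greedy (each slot in turn goes to its best remaining advertiser) gives $242, worse by 48.
Every other assignment is strictly worse.

Maximum total: $290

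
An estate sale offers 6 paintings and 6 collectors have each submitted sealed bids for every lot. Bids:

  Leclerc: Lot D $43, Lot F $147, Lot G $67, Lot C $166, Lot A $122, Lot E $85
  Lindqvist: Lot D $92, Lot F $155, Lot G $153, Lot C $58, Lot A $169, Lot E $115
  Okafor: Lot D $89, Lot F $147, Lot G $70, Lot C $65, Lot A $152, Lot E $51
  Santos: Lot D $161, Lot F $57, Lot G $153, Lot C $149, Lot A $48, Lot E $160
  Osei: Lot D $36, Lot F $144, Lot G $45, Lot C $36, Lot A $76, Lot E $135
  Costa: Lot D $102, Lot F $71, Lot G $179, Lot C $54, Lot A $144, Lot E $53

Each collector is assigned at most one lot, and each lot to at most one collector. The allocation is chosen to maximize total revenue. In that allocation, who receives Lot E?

This is the linear assignment problem.
Optimal: Leclerc→Lot C ($166), Lindqvist→Lot A ($169), Okafor→Lot F ($147), Santos→Lot D ($161), Osei→Lot E ($135), Costa→Lot G ($179) — total 166+169+147+161+135+179 = $957.
Column-greedy (each lot in turn goes to its best remaining collector) gives $948, worse by 9.
Osei's own top lot is Lot F ($144), but forcing Osei→Lot F and reassigning the rest optimally gives only $917 — worse by 40.

Osei receives Lot E.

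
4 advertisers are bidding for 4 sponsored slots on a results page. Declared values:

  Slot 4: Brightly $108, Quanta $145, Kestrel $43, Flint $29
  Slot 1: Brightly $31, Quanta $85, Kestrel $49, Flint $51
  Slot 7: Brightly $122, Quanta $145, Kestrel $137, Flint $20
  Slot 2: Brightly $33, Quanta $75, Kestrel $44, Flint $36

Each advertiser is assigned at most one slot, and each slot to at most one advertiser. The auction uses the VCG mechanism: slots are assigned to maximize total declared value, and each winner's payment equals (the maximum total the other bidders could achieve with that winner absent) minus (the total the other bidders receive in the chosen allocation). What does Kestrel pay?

Efficient allocation: Brightly→Slot 4 ($108), Quanta→Slot 2 ($75), Kestrel→Slot 7 ($137), Flint→Slot 1 ($51); total welfare W = $371.
Kestrel receives Slot 7 at value $137, so the others get W − 137 = $234.
Without Kestrel: best allocation of the remaining 3 bidders over all 4 slots is Brightly→Slot 7 ($122), Quanta→Slot 4 ($145), Flint→Slot 1 ($51), total $318.
VCG payment = (others' best without Kestrel) − (others' welfare with Kestrel) = 318 − 234 = $84.

Kestrel pays $84.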